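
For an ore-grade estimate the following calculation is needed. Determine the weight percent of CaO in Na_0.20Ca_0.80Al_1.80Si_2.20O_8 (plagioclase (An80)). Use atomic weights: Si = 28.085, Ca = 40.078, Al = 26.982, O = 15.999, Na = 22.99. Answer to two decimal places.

16.31 wt%

Formula mass = 275.007 g/mol.
0.80 Ca → 0.8000 mol CaO per formula unit; M(CaO) = 56.077, so CaO mass = 44.862 g.
44.862/275.007 × 100 = 16.31 wt%.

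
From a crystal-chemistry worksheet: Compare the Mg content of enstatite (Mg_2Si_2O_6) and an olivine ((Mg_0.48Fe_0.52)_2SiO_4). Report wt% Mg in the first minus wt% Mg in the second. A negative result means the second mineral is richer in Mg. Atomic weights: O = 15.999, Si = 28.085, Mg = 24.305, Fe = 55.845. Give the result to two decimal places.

10.76 percentage points

Mg in Mg_2Si_2O_6: molar mass 200.774 g/mol; 2×24.305 = 48.610 g → 24.21 wt%.
Mg in (Mg_0.48Fe_0.52)_2SiO_4: molar mass 173.493 g/mol; 0.96×24.305 = 23.333 g → 13.45 wt%.
Difference = 24.21 − 13.45 = 10.76 percentage points.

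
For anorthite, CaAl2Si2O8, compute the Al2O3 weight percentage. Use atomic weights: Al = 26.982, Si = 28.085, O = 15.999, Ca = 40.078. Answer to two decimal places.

36.65 wt%

Formula mass = 278.204 g/mol.
2 Al → 1.0000 mol Al2O3 per formula unit; M(Al2O3) = 101.961, so Al2O3 mass = 101.961 g.
101.961/278.204 × 100 = 36.65 wt%.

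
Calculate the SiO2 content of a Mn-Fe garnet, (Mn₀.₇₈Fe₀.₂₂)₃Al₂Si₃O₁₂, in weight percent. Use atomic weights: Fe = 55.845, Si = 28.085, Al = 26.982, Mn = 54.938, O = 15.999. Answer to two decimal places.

36.37 wt%

Formula mass = 495.620 g/mol.
3 Si → 3.0000 mol SiO2 per formula unit; M(SiO2) = 60.083, so SiO2 mass = 180.249 g.
180.249/495.620 × 100 = 36.37 wt%.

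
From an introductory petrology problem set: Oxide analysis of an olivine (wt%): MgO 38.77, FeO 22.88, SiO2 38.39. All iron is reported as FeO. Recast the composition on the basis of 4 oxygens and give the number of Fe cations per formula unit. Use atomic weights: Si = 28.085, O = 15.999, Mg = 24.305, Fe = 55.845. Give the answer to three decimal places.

MgO: 38.77/40.304 = 0.96194 mol → 0.96194 mol Mg, 0.96194 mol O.
FeO: 22.88/71.844 = 0.31847 mol → 0.31847 mol Fe, 0.31847 mol O.
SiO2: 38.39/60.083 = 0.63895 mol → 0.63895 mol Si, 1.27790 mol O.
Total oxygen = 2.55831 mol. Normalization factor = 4/2.55831 = 1.56353.
Fe per 4 O = 0.31847 × 1.56353 = 0.498.

0.498 Fe apfu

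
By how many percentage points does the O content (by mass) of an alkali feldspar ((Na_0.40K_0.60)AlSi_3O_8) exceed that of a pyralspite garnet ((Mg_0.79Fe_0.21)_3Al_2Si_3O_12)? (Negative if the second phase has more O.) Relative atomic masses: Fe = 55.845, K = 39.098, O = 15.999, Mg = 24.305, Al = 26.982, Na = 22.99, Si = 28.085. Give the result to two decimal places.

1.69 percentage points

M((Na_0.40K_0.60)AlSi_3O_8) = 271.884 g/mol, so wt% O = 127.992/271.884 × 100 = 47.08%.
M((Mg_0.79Fe_0.21)_3Al_2Si_3O_12) = 422.992 g/mol, so wt% O = 191.988/422.992 × 100 = 45.39%.
47.08 − 45.39 = 1.69 pp.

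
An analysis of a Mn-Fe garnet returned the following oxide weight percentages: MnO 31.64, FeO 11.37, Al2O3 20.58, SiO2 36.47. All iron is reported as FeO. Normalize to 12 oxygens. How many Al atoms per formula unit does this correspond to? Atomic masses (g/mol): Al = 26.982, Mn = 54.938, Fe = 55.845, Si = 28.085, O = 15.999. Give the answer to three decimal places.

MnO (M=70.937): mol = 0.44603; Mn = 0.44603, O = 0.44603.
FeO (M=71.844): mol = 0.15826; Fe = 0.15826, O = 0.15826.
Al2O3 (M=101.961): mol = 0.20184; Al = 0.40368, O = 0.60552.
SiO2 (M=60.083): mol = 0.60699; Si = 0.60699, O = 1.21398.
ΣO = 2.42379; factor = 12/ΣO = 4.95092.
Al apfu = 0.40368 × 4.95092 = 1.999.

1.999 Al apfu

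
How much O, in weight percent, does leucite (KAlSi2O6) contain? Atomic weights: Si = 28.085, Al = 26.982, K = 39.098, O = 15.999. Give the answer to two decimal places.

Molar mass of KAlSi2O6: 1*39.098 + 1*26.982 + 2*28.085 + 6*15.999 = 218.244 g/mol.
Mass of O per formula unit: 6 × 15.999 = 95.994 g.
Weight fraction O = 95.994 / 218.244 = 0.4398.

43.98 weight percent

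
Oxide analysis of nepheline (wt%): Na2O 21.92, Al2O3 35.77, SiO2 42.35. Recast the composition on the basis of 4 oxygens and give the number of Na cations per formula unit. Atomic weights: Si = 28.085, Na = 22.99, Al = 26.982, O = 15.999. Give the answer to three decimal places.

1.005 Na apfu

Na2O: 21.92/61.979 = 0.35367 mol → 0.70734 mol Na, 0.35367 mol O.
Al2O3: 35.77/101.961 = 0.35082 mol → 0.70164 mol Al, 1.05246 mol O.
SiO2: 42.35/60.083 = 0.70486 mol → 0.70486 mol Si, 1.40972 mol O.
Total oxygen = 2.81585 mol. Normalization factor = 4/2.81585 = 1.42053.
Na per 4 O = 0.70734 × 1.42053 = 1.005.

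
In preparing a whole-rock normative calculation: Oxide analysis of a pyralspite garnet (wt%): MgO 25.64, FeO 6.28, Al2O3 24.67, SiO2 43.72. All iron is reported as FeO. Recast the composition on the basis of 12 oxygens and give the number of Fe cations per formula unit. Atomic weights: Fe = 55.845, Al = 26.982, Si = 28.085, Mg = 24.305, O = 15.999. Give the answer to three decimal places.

0.361 Fe apfu

MgO (M=40.304): mol = 0.63617; Mg = 0.63617, O = 0.63617.
FeO (M=71.844): mol = 0.08741; Fe = 0.08741, O = 0.08741.
Al2O3 (M=101.961): mol = 0.24196; Al = 0.48392, O = 0.72588.
SiO2 (M=60.083): mol = 0.72766; Si = 0.72766, O = 1.45532.
ΣO = 2.90478; factor = 12/ΣO = 4.13112.
Fe apfu = 0.08741 × 4.13112 = 0.361.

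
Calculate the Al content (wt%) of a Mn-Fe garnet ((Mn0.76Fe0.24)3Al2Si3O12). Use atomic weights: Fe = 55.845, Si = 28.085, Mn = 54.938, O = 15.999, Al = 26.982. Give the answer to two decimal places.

M((Mn0.76Fe0.24)3Al2Si3O12) = 495.674 g/mol.
Al contributes 2 × 26.982 = 53.964 g per mole.
53.964/495.674 = 0.1089 → 10.89%.

10.89 wt%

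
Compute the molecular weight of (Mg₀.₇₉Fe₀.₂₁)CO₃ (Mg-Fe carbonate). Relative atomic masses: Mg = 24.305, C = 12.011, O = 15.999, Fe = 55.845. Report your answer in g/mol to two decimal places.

M = 0.79·24.305 + 0.21·55.845 + 1·12.011 + 3·15.999

90.94 g/mol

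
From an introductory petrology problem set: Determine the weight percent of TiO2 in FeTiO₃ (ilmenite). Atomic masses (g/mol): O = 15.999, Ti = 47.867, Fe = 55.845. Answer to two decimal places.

52.64 wt%

M(FeTiO₃) = 151.709 g/mol; M(TiO2) = 79.865 g/mol.
Moles TiO2 per formula unit = 1 Ti ÷ 1 = 1.0000.
TiO2 fraction = (1.0000 × 79.865) / 151.709 = 79.865/151.709 = 0.5264.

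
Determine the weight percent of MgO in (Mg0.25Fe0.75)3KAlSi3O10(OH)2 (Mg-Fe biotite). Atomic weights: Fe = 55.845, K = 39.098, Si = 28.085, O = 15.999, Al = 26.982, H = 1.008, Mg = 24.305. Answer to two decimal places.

6.19 wt%

M((Mg0.25Fe0.75)3KAlSi3O10(OH)2) = 488.219 g/mol; M(MgO) = 40.304 g/mol.
Moles MgO per formula unit = 0.75 Mg ÷ 1 = 0.7500.
MgO fraction = (0.7500 × 40.304) / 488.219 = 30.228/488.219 = 0.0619.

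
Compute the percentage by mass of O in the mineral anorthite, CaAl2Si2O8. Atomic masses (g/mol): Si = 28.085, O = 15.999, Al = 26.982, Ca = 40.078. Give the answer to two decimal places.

Molar mass of CaAl2Si2O8: 1×40.078 + 2×26.982 + 2×28.085 + 8×15.999 = 278.204 g/mol.
Mass of O per formula unit: 8 × 15.999 = 127.992 g.
Weight fraction O = 127.992 / 278.204 = 0.4601.

46.01 mass %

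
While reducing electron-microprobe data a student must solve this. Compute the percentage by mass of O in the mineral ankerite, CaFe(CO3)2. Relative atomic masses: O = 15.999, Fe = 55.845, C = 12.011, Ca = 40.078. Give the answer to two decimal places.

Formula mass = 1×40.078 + 1×55.845 + 2×12.011 + 6×15.999 = 215.939 g/mol, of which 95.994 g is O.
So O makes up 95.994/215.939 = 0.4445 of the mass, i.e. 44.45%.

44.45 wt%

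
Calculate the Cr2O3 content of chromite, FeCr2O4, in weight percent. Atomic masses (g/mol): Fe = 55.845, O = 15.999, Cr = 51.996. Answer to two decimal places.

67.90 wt%

Formula mass = 223.833 g/mol.
2 Cr → 1.0000 mol Cr2O3 per formula unit; M(Cr2O3) = 151.989, so Cr2O3 mass = 151.989 g.
151.989/223.833 × 100 = 67.90 wt%.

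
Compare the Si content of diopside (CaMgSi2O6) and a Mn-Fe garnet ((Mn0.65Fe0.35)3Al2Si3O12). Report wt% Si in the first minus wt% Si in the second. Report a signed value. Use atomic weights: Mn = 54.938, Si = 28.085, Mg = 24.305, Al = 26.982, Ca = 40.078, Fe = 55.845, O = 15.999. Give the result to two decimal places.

8.95 percentage points

First mineral: 56.170 g Si in 216.547 g formula = 25.94 wt% Si.
Second mineral: 84.255 g Si in 495.973 g formula = 16.99 wt% Si.
25.94% − 16.99% gives a difference of 8.95 percentage points.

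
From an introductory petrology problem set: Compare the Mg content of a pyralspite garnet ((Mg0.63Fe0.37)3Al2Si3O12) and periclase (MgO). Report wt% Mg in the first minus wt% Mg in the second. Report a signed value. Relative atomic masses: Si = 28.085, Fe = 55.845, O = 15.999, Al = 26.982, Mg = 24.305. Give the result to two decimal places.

First mineral: 45.936 g Mg in 438.131 g formula = 10.48 wt% Mg.
Second mineral: 24.305 g Mg in 40.304 g formula = 60.30 wt% Mg.
10.48% − 60.30% gives a difference of -49.82 percentage points.

-49.82 percentage points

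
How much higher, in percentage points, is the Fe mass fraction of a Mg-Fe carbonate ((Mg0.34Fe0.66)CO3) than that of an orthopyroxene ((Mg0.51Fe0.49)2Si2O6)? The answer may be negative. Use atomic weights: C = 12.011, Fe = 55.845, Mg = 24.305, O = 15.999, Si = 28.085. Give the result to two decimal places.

11.44 percentage points

M((Mg0.34Fe0.66)CO3) = 105.129 g/mol, so wt% Fe = 36.858/105.129 × 100 = 35.06%.
M((Mg0.51Fe0.49)2Si2O6) = 231.683 g/mol, so wt% Fe = 54.728/231.683 × 100 = 23.62%.
35.06 − 23.62 = 11.44 pp.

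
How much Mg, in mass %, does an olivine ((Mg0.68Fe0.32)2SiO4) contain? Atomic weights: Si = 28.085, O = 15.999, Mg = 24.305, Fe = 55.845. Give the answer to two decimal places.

Molar mass of (Mg0.68Fe0.32)2SiO4: 1.36×24.305 + 0.64×55.845 + 1×28.085 + 4×15.999 = 160.877 g/mol.
Mass of Mg per formula unit: 1.36 × 24.305 = 33.055 g.
Weight fraction Mg = 33.055 / 160.877 = 0.2055.

20.55 mass %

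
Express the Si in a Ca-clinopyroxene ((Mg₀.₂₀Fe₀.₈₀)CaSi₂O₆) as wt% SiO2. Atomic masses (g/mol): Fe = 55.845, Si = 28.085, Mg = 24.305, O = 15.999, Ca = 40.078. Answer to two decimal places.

49.70 wt%

M((Mg₀.₂₀Fe₀.₈₀)CaSi₂O₆) = 241.779 g/mol; M(SiO2) = 60.083 g/mol.
Moles SiO2 per formula unit = 2 Si ÷ 1 = 2.0000.
SiO2 fraction = (2.0000 × 60.083) / 241.779 = 120.166/241.779 = 0.4970.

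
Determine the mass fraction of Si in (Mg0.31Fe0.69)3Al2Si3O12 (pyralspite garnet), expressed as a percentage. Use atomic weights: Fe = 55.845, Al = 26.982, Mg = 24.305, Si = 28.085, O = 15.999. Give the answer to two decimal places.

17.99 mass %

M((Mg0.31Fe0.69)3Al2Si3O12) = 468.410 g/mol.
Si contributes 3 × 28.085 = 84.255 g per mole.
84.255/468.410 = 0.1799 → 17.99%.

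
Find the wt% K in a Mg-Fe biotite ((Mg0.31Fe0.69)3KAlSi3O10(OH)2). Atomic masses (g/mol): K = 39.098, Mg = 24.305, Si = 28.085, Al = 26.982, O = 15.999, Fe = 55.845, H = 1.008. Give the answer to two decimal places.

8.10 mass %

Formula mass = 0.93*24.305 + 2.07*55.845 + 1*39.098 + 1*26.982 + 3*28.085 + 12*15.999 + 2*1.008 = 482.542 g/mol, of which 39.098 g is K.
So K makes up 39.098/482.542 = 0.0810 of the mass, i.e. 8.10%.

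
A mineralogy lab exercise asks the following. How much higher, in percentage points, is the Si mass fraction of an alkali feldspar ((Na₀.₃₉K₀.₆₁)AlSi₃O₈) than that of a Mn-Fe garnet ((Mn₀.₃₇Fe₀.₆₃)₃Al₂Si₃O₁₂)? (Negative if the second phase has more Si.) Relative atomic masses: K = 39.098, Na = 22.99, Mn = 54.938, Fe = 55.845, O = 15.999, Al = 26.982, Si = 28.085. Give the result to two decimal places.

M((Na₀.₃₉K₀.₆₁)AlSi₃O₈) = 272.045 g/mol, so wt% Si = 84.255/272.045 × 100 = 30.97%.
M((Mn₀.₃₇Fe₀.₆₃)₃Al₂Si₃O₁₂) = 496.735 g/mol, so wt% Si = 84.255/496.735 × 100 = 16.96%.
30.97 − 16.96 = 14.01 pp.

14.01 percentage points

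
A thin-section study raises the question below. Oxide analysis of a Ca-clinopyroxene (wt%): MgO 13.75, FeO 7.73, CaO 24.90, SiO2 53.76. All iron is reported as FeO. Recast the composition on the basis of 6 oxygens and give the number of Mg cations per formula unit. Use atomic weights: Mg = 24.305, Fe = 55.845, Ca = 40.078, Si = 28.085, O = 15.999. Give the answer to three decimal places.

MgO: 13.75/40.304 = 0.34116 mol → 0.34116 mol Mg, 0.34116 mol O.
FeO: 7.73/71.844 = 0.10759 mol → 0.10759 mol Fe, 0.10759 mol O.
CaO: 24.90/56.077 = 0.44403 mol → 0.44403 mol Ca, 0.44403 mol O.
SiO2: 53.76/60.083 = 0.89476 mol → 0.89476 mol Si, 1.78952 mol O.
Total oxygen = 2.68230 mol. Normalization factor = 6/2.68230 = 2.23689.
Mg per 6 O = 0.34116 × 2.23689 = 0.763.

0.763 Mg apfu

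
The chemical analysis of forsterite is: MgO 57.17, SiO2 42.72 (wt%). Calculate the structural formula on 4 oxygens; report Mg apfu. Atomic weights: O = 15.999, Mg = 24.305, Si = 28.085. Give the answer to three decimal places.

MgO (M=40.304): mol = 1.41847; Mg = 1.41847, O = 1.41847.
SiO2 (M=60.083): mol = 0.71102; Si = 0.71102, O = 1.42204.
ΣO = 2.84051; factor = 4/ΣO = 1.40820.
Mg apfu = 1.41847 × 1.40820 = 1.997.

1.997 Mg apfu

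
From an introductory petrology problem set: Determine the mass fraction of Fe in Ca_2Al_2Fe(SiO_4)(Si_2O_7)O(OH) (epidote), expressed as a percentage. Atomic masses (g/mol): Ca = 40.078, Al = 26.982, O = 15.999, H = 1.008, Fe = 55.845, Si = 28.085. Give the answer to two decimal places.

Formula mass = 2·40.078 + 2·26.982 + 1·55.845 + 3·28.085 + 13·15.999 + 1·1.008 = 483.215 g/mol, of which 55.845 g is Fe.
So Fe makes up 55.845/483.215 = 0.1156 of the mass, i.e. 11.56%.

11.56 weight percent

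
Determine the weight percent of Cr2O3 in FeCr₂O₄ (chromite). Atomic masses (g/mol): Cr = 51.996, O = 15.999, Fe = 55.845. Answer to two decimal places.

67.90 wt%

Formula mass = 223.833 g/mol.
2 Cr → 1.0000 mol Cr2O3 per formula unit; M(Cr2O3) = 151.989, so Cr2O3 mass = 151.989 g.
151.989/223.833 × 100 = 67.90 wt%.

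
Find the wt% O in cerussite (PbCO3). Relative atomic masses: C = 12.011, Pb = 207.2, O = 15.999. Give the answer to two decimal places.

M(PbCO3) = 267.208 g/mol.
O contributes 3 × 15.999 = 47.997 g per mole.
47.997/267.208 = 0.1796 → 17.96%.

17.96 mass %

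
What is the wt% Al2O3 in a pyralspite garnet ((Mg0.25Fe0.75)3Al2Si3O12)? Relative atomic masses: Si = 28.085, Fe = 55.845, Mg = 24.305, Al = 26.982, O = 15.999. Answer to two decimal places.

21.51 wt%

M((Mg0.25Fe0.75)3Al2Si3O12) = 474.087 g/mol; M(Al2O3) = 101.961 g/mol.
Moles Al2O3 per formula unit = 2 Al ÷ 2 = 1.0000.
Al2O3 fraction = (1.0000 × 101.961) / 474.087 = 101.961/474.087 = 0.2151.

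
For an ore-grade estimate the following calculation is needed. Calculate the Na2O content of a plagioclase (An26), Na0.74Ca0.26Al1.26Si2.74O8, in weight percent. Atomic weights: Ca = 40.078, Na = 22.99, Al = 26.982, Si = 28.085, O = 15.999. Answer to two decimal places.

8.61 wt%

Formula mass = 266.375 g/mol.
0.74 Na → 0.3700 mol Na2O per formula unit; M(Na2O) = 61.979, so Na2O mass = 22.932 g.
22.932/266.375 × 100 = 8.61 wt%.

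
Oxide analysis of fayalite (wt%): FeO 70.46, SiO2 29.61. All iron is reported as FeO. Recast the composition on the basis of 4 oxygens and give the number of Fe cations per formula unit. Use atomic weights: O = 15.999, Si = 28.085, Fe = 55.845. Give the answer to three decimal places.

1.995 Fe apfu

70.46 wt% FeO ÷ 71.844 g/mol = 0.98074 mol, giving 0.98074 Fe and 0.98074 O.
29.61 wt% SiO2 ÷ 60.083 g/mol = 0.49282 mol, giving 0.49282 Si and 0.98564 O.
Oxygen sums to 1.96638; scaling by 4/1.96638 = 2.03419 puts the formula on 4 O.
Fe: 0.98074 × 2.03419 = 1.995 atoms per formula unit.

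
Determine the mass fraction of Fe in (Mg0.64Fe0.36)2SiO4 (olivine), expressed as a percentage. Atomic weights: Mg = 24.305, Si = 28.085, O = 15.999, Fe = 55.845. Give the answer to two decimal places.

24.61 weight percent

Formula mass = 1.28*24.305 + 0.72*55.845 + 1*28.085 + 4*15.999 = 163.400 g/mol, of which 40.208 g is Fe.
So Fe makes up 40.208/163.400 = 0.2461 of the mass, i.e. 24.61%.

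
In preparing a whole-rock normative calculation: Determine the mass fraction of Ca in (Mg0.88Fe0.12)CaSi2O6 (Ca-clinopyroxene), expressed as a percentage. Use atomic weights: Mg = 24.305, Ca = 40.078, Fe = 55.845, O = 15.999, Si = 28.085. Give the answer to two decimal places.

Molar mass of (Mg0.88Fe0.12)CaSi2O6: 0.88·24.305 + 0.12·55.845 + 1·40.078 + 2·28.085 + 6·15.999 = 220.332 g/mol.
Mass of Ca per formula unit: 1 × 40.078 = 40.078 g.
Weight fraction Ca = 40.078 / 220.332 = 0.1819.

18.19 wt%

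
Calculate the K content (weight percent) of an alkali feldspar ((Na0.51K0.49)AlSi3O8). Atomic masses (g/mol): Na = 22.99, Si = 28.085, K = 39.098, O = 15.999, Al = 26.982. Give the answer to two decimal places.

Molar mass of (Na0.51K0.49)AlSi3O8: 0.51*22.99 + 0.49*39.098 + 1*26.982 + 3*28.085 + 8*15.999 = 270.112 g/mol.
Mass of K per formula unit: 0.49 × 39.098 = 19.158 g.
Weight fraction K = 19.158 / 270.112 = 0.0709.

7.09 weight percent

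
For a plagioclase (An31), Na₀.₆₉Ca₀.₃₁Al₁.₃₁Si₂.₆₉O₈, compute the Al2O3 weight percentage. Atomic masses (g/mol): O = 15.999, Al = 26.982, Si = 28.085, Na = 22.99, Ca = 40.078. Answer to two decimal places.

Formula mass = 267.174 g/mol.
1.31 Al → 0.6550 mol Al2O3 per formula unit; M(Al2O3) = 101.961, so Al2O3 mass = 66.784 g.
66.784/267.174 × 100 = 25.00 wt%.

25.00 wt%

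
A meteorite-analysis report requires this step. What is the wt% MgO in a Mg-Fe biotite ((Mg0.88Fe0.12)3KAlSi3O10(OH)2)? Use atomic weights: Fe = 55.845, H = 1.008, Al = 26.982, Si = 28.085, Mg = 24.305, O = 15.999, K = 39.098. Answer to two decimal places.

24.83 wt%

Molar mass of (Mg0.88Fe0.12)3KAlSi3O10(OH)2 = 2.64×24.305 + 0.36×55.845 + 1×39.098 + 1×26.982 + 3×28.085 + 12×15.999 + 2×1.008 = 428.608 g/mol.
Each formula unit contains 2.64 Mg, equivalent to 2.64/1 = 2.6400 mol MgO.
M(MgO) = 1×24.305 + 1×15.999 = 40.304 g/mol.
Mass of MgO per formula unit = 2.6400 × 40.304 = 106.403 g.
MgO wt% = 106.403 / 428.608 × 100 = 24.83%.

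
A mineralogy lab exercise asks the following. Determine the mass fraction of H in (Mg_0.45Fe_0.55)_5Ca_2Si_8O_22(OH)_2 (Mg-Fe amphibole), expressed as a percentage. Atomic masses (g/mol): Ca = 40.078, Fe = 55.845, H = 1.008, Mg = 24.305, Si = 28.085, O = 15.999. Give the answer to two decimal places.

M((Mg_0.45Fe_0.55)_5Ca_2Si_8O_22(OH)_2) = 899.088 g/mol.
H contributes 2 × 1.008 = 2.016 g per mole.
2.016/899.088 = 0.0022 → 0.22%.

0.22 mass %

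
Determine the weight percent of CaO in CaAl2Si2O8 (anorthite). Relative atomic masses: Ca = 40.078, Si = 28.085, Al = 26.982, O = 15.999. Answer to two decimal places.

Molar mass of CaAl2Si2O8 = 1*40.078 + 2*26.982 + 2*28.085 + 8*15.999 = 278.204 g/mol.
Each formula unit contains 1 Ca, equivalent to 1/1 = 1.0000 mol CaO.
M(CaO) = 1×40.078 + 1×15.999 = 56.077 g/mol.
Mass of CaO per formula unit = 1.0000 × 56.077 = 56.077 g.
CaO wt% = 56.077 / 278.204 × 100 = 20.16%.

20.16 wt%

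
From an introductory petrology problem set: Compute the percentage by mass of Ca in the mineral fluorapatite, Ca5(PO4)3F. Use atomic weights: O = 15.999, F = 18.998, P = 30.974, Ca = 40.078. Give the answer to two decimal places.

M(Ca5(PO4)3F) = 504.298 g/mol.
Ca contributes 5 × 40.078 = 200.390 g per mole.
200.390/504.298 = 0.3974 → 39.74%.

39.74 weight percent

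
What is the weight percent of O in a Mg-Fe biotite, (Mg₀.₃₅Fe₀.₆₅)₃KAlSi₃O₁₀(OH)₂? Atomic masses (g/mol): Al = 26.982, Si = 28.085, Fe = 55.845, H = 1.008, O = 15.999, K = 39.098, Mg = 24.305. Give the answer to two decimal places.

40.10 wt%

M((Mg₀.₃₅Fe₀.₆₅)₃KAlSi₃O₁₀(OH)₂) = 478.757 g/mol.
O contributes 12 × 15.999 = 191.988 g per mole.
191.988/478.757 = 0.4010 → 40.10%.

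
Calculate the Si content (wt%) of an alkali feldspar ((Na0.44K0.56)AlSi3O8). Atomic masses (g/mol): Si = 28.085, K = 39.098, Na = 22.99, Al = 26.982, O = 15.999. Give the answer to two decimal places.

Molar mass of (Na0.44K0.56)AlSi3O8: 0.44×22.99 + 0.56×39.098 + 1×26.982 + 3×28.085 + 8×15.999 = 271.239 g/mol.
Mass of Si per formula unit: 3 × 28.085 = 84.255 g.
Weight fraction Si = 84.255 / 271.239 = 0.3106.

31.06 wt%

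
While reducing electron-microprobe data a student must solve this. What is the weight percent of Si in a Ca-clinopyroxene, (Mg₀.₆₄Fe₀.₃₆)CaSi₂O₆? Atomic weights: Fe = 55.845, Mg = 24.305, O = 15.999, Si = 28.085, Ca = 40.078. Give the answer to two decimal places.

24.65 mass %

Formula mass = 0.64*24.305 + 0.36*55.845 + 1*40.078 + 2*28.085 + 6*15.999 = 227.901 g/mol, of which 56.170 g is Si.
So Si makes up 56.170/227.901 = 0.2465 of the mass, i.e. 24.65%.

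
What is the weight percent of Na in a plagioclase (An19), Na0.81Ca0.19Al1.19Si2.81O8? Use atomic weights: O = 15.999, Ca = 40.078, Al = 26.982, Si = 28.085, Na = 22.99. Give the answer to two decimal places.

7.02 wt%

Molar mass of Na0.81Ca0.19Al1.19Si2.81O8: 0.81·22.99 + 0.19·40.078 + 1.19·26.982 + 2.81·28.085 + 8·15.999 = 265.256 g/mol.
Mass of Na per formula unit: 0.81 × 22.99 = 18.622 g.
Weight fraction Na = 18.622 / 265.256 = 0.0702.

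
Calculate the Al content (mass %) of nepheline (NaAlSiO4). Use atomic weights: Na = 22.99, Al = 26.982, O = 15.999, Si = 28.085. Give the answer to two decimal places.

18.99 mass %

Molar mass of NaAlSiO4: 1*22.99 + 1*26.982 + 1*28.085 + 4*15.999 = 142.053 g/mol.
Mass of Al per formula unit: 1 × 26.982 = 26.982 g.
Weight fraction Al = 26.982 / 142.053 = 0.1899.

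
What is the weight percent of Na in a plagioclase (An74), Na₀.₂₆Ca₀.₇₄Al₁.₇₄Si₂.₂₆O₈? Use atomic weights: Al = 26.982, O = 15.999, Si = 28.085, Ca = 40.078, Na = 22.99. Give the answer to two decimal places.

2.18 mass %

Molar mass of Na₀.₂₆Ca₀.₇₄Al₁.₇₄Si₂.₂₆O₈: 0.26*22.99 + 0.74*40.078 + 1.74*26.982 + 2.26*28.085 + 8*15.999 = 274.048 g/mol.
Mass of Na per formula unit: 0.26 × 22.99 = 5.977 g.
Weight fraction Na = 5.977 / 274.048 = 0.0218.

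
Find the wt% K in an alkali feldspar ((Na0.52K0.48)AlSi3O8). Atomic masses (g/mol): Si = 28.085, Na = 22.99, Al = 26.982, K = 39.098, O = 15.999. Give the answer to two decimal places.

6.95 mass %

Formula mass = 0.52·22.99 + 0.48·39.098 + 1·26.982 + 3·28.085 + 8·15.999 = 269.951 g/mol, of which 18.767 g is K.
So K makes up 18.767/269.951 = 0.0695 of the mass, i.e. 6.95%.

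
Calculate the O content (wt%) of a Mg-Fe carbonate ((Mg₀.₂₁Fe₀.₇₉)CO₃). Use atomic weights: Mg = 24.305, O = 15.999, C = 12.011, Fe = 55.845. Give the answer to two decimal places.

43.94 wt%

M((Mg₀.₂₁Fe₀.₇₉)CO₃) = 109.230 g/mol.
O contributes 3 × 15.999 = 47.997 g per mole.
47.997/109.230 = 0.4394 → 43.94%.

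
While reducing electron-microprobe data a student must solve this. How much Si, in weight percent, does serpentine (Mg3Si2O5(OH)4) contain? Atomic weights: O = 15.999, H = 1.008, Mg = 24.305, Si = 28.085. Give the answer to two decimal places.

M(Mg3Si2O5(OH)4) = 277.108 g/mol.
Si contributes 2 × 28.085 = 56.170 g per mole.
56.170/277.108 = 0.2027 → 20.27%.

20.27 weight percent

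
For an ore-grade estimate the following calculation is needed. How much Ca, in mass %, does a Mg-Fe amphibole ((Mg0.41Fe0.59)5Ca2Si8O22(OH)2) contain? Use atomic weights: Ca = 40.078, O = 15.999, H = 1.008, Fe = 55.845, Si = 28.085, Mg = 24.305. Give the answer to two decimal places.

M((Mg0.41Fe0.59)5Ca2Si8O22(OH)2) = 905.396 g/mol.
Ca contributes 2 × 40.078 = 80.156 g per mole.
80.156/905.396 = 0.0885 → 8.85%.

8.85 mass %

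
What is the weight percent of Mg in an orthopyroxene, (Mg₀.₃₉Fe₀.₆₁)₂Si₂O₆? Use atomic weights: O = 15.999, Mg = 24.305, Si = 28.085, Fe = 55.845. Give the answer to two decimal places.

7.92 mass %

M((Mg₀.₃₉Fe₀.₆₁)₂Si₂O₆) = 239.253 g/mol.
Mg contributes 0.78 × 24.305 = 18.958 g per mole.
18.958/239.253 = 0.0792 → 7.92%.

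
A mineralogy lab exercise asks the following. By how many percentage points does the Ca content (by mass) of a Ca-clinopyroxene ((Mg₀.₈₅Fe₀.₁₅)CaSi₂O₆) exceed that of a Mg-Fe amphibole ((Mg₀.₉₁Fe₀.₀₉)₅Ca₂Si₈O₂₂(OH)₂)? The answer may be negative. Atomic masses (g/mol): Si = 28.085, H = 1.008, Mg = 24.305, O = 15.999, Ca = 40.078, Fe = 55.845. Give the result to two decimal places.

First mineral: 40.078 g Ca in 221.278 g formula = 18.11 wt% Ca.
Second mineral: 80.156 g Ca in 826.546 g formula = 9.70 wt% Ca.
18.11% − 9.70% gives a difference of 8.41 percentage points.

8.41 percentage points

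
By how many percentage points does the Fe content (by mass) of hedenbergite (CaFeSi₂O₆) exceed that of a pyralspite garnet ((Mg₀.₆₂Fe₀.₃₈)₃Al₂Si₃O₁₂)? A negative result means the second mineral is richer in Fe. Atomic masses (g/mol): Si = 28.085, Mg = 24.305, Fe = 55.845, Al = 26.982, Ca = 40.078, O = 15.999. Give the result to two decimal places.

8.01 percentage points

M(CaFeSi₂O₆) = 248.087 g/mol, so wt% Fe = 55.845/248.087 × 100 = 22.51%.
M((Mg₀.₆₂Fe₀.₃₈)₃Al₂Si₃O₁₂) = 439.078 g/mol, so wt% Fe = 63.663/439.078 × 100 = 14.50%.
22.51 − 14.50 = 8.01 pp.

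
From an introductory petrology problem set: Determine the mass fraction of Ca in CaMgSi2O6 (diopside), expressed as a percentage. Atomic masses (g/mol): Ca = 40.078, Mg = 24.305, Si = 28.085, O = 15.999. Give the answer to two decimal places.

18.51 mass %

Molar mass of CaMgSi2O6: 1×40.078 + 1×24.305 + 2×28.085 + 6×15.999 = 216.547 g/mol.
Mass of Ca per formula unit: 1 × 40.078 = 40.078 g.
Weight fraction Ca = 40.078 / 216.547 = 0.1851.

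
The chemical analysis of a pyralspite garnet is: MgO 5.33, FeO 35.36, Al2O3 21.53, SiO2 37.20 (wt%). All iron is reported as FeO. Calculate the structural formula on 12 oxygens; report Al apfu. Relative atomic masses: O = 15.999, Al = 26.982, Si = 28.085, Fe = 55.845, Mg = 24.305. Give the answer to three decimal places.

2.030 Al apfu

MgO: 5.33/40.304 = 0.13224 mol → 0.13224 mol Mg, 0.13224 mol O.
FeO: 35.36/71.844 = 0.49218 mol → 0.49218 mol Fe, 0.49218 mol O.
Al2O3: 21.53/101.961 = 0.21116 mol → 0.42232 mol Al, 0.63348 mol O.
SiO2: 37.20/60.083 = 0.61914 mol → 0.61914 mol Si, 1.23828 mol O.
Total oxygen = 2.49618 mol. Normalization factor = 12/2.49618 = 4.80735.
Al per 12 O = 0.42232 × 4.80735 = 2.030.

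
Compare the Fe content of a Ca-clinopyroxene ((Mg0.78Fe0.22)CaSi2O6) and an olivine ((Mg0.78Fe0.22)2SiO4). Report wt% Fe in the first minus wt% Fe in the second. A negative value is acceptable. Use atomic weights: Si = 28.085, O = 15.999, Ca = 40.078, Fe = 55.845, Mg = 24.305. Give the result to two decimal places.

-10.40 percentage points

First mineral: 12.286 g Fe in 223.486 g formula = 5.50 wt% Fe.
Second mineral: 24.572 g Fe in 154.569 g formula = 15.90 wt% Fe.
5.50% − 15.90% gives a difference of -10.40 percentage points.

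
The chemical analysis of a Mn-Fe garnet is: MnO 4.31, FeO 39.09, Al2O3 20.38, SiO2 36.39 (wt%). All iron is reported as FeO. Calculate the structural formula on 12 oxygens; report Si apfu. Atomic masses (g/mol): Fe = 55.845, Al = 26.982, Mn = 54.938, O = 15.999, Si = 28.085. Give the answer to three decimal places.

MnO (M=70.937): mol = 0.06076; Mn = 0.06076, O = 0.06076.
FeO (M=71.844): mol = 0.54410; Fe = 0.54410, O = 0.54410.
Al2O3 (M=101.961): mol = 0.19988; Al = 0.39976, O = 0.59964.
SiO2 (M=60.083): mol = 0.60566; Si = 0.60566, O = 1.21132.
ΣO = 2.41582; factor = 12/ΣO = 4.96726.
Si apfu = 0.60566 × 4.96726 = 3.008.

3.008 Si apfu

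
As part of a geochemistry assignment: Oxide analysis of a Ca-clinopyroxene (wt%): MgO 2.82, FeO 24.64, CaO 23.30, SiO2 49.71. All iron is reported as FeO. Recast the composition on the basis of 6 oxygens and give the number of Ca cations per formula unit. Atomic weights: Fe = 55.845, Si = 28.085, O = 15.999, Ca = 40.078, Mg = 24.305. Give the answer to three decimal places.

1.004 Ca apfu

2.82 wt% MgO ÷ 40.304 g/mol = 0.06997 mol, giving 0.06997 Mg and 0.06997 O.
24.64 wt% FeO ÷ 71.844 g/mol = 0.34297 mol, giving 0.34297 Fe and 0.34297 O.
23.30 wt% CaO ÷ 56.077 g/mol = 0.41550 mol, giving 0.41550 Ca and 0.41550 O.
49.71 wt% SiO2 ÷ 60.083 g/mol = 0.82736 mol, giving 0.82736 Si and 1.65472 O.
Oxygen sums to 2.48316; scaling by 6/2.48316 = 2.41628 puts the formula on 6 O.
Ca: 0.41550 × 2.41628 = 1.004 atoms per formula unit.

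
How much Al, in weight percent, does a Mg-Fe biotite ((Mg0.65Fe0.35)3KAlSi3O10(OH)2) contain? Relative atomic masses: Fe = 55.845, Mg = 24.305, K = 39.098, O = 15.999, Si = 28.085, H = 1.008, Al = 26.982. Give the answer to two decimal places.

Molar mass of (Mg0.65Fe0.35)3KAlSi3O10(OH)2: 1.95·24.305 + 1.05·55.845 + 1·39.098 + 1·26.982 + 3·28.085 + 12·15.999 + 2·1.008 = 450.371 g/mol.
Mass of Al per formula unit: 1 × 26.982 = 26.982 g.
Weight fraction Al = 26.982 / 450.371 = 0.0599.

5.99 weight percent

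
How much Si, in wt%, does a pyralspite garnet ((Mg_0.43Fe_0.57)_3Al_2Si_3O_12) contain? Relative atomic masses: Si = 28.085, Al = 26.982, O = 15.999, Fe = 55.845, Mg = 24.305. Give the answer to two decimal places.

18.43 wt%

M((Mg_0.43Fe_0.57)_3Al_2Si_3O_12) = 457.055 g/mol.
Si contributes 3 × 28.085 = 84.255 g per mole.
84.255/457.055 = 0.1843 → 18.43%.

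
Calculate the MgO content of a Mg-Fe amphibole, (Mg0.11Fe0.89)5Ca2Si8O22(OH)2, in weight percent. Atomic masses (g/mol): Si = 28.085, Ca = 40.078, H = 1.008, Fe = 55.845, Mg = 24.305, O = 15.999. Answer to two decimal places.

M((Mg0.11Fe0.89)5Ca2Si8O22(OH)2) = 952.706 g/mol; M(MgO) = 40.304 g/mol.
Moles MgO per formula unit = 0.55 Mg ÷ 1 = 0.5500.
MgO fraction = (0.5500 × 40.304) / 952.706 = 22.167/952.706 = 0.0233.

2.33 wt%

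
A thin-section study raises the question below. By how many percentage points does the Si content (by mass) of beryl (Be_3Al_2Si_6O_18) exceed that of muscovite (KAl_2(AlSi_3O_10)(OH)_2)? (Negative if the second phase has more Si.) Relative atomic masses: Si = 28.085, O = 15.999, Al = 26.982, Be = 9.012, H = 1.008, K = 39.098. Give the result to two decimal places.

Si in Be_3Al_2Si_6O_18: molar mass 537.492 g/mol; 6×28.085 = 168.510 g → 31.35 wt%.
Si in KAl_2(AlSi_3O_10)(OH)_2: molar mass 398.303 g/mol; 3×28.085 = 84.255 g → 21.15 wt%.
Difference = 31.35 − 21.15 = 10.20 percentage points.

10.20 percentage points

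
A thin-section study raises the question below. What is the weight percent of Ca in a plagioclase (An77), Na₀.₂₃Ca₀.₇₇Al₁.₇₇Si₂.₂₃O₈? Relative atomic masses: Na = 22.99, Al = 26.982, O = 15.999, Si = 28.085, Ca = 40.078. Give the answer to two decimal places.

Formula mass = 0.23·22.99 + 0.77·40.078 + 1.77·26.982 + 2.23·28.085 + 8·15.999 = 274.527 g/mol, of which 30.860 g is Ca.
So Ca makes up 30.860/274.527 = 0.1124 of the mass, i.e. 11.24%.

11.24 weight percent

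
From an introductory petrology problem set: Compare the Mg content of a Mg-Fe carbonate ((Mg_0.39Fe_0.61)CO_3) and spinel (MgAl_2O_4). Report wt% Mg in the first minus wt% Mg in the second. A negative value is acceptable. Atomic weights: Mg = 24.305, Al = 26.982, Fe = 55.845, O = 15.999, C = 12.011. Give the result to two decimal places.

-7.93 percentage points

Mg in (Mg_0.39Fe_0.61)CO_3: molar mass 103.552 g/mol; 0.39×24.305 = 9.479 g → 9.15 wt%.
Mg in MgAl_2O_4: molar mass 142.265 g/mol; 1×24.305 = 24.305 g → 17.08 wt%.
Difference = 9.15 − 17.08 = -7.93 percentage points.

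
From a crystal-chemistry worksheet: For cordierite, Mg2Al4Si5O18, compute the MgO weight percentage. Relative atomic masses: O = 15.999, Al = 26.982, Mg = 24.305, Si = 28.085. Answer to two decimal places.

13.78 wt%

Formula mass = 584.945 g/mol.
2 Mg → 2.0000 mol MgO per formula unit; M(MgO) = 40.304, so MgO mass = 80.608 g.
80.608/584.945 × 100 = 13.78 wt%.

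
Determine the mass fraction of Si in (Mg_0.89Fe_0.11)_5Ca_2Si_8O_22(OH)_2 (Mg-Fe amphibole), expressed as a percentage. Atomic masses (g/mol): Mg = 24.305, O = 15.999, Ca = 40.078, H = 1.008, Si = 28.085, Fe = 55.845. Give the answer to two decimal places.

Formula mass = 4.45×24.305 + 0.55×55.845 + 2×40.078 + 8×28.085 + 24×15.999 + 2×1.008 = 829.700 g/mol, of which 224.680 g is Si.
So Si makes up 224.680/829.700 = 0.2708 of the mass, i.e. 27.08%.

27.08 weight percent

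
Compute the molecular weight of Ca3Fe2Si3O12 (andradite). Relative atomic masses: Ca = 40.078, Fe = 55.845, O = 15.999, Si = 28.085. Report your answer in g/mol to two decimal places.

508.17 g/mol

M = 3*40.078 + 2*55.845 + 3*28.085 + 12*15.999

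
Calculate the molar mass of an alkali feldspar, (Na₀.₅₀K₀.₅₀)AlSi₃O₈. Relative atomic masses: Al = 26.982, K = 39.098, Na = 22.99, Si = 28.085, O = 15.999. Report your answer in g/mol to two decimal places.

270.27 g/mol

Na: 0.50 × 22.99 = 11.4950
K: 0.50 × 39.098 = 19.5490
Al: 1 × 26.982 = 26.9820
Si: 3 × 28.085 = 84.2550
O: 8 × 15.999 = 127.9920
Summing the contributions gives the formula mass.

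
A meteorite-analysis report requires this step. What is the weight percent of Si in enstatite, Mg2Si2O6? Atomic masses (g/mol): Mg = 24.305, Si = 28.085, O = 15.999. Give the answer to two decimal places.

27.98 wt%

Molar mass of Mg2Si2O6: 2*24.305 + 2*28.085 + 6*15.999 = 200.774 g/mol.
Mass of Si per formula unit: 2 × 28.085 = 56.170 g.
Weight fraction Si = 56.170 / 200.774 = 0.2798.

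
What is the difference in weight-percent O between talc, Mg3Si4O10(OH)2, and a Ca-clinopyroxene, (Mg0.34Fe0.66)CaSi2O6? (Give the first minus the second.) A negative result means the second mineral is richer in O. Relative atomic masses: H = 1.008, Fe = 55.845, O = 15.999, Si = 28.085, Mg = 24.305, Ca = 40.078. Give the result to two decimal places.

10.18 percentage points

First mineral: 191.988 g O in 379.259 g formula = 50.62 wt% O.
Second mineral: 95.994 g O in 237.363 g formula = 40.44 wt% O.
50.62% − 40.44% gives a difference of 10.18 percentage points.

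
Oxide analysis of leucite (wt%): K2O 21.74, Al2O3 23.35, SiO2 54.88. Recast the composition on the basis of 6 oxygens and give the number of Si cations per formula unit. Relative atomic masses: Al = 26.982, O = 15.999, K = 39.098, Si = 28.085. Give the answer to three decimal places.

K2O: 21.74/94.195 = 0.23080 mol → 0.46160 mol K, 0.23080 mol O.
Al2O3: 23.35/101.961 = 0.22901 mol → 0.45802 mol Al, 0.68703 mol O.
SiO2: 54.88/60.083 = 0.91340 mol → 0.91340 mol Si, 1.82680 mol O.
Total oxygen = 2.74463 mol. Normalization factor = 6/2.74463 = 2.18609.
Si per 6 O = 0.91340 × 2.18609 = 1.997.

1.997 Si apfu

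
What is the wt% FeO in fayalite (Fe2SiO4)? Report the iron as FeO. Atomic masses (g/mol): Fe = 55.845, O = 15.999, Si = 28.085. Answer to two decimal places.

Molar mass of Fe2SiO4 = 2*55.845 + 1*28.085 + 4*15.999 = 203.771 g/mol.
Each formula unit contains 2 Fe, equivalent to 2/1 = 2.0000 mol FeO.
M(FeO) = 1×55.845 + 1×15.999 = 71.844 g/mol.
Mass of FeO per formula unit = 2.0000 × 71.844 = 143.688 g.
FeO wt% = 143.688 / 203.771 × 100 = 70.51%.

70.51 wt%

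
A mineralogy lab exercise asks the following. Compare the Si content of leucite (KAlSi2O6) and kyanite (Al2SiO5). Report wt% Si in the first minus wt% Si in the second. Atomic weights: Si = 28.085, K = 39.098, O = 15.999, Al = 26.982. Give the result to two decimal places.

8.41 percentage points

M(KAlSi2O6) = 218.244 g/mol, so wt% Si = 56.170/218.244 × 100 = 25.74%.
M(Al2SiO5) = 162.044 g/mol, so wt% Si = 28.085/162.044 × 100 = 17.33%.
25.74 − 17.33 = 8.41 pp.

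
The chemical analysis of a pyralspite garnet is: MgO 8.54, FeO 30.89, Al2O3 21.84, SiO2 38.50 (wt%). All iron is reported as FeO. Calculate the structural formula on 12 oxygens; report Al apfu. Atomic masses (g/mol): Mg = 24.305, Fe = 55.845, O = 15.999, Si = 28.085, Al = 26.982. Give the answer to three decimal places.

2.003 Al apfu

8.54 wt% MgO ÷ 40.304 g/mol = 0.21189 mol, giving 0.21189 Mg and 0.21189 O.
30.89 wt% FeO ÷ 71.844 g/mol = 0.42996 mol, giving 0.42996 Fe and 0.42996 O.
21.84 wt% Al2O3 ÷ 101.961 g/mol = 0.21420 mol, giving 0.42840 Al and 0.64260 O.
38.50 wt% SiO2 ÷ 60.083 g/mol = 0.64078 mol, giving 0.64078 Si and 1.28156 O.
Oxygen sums to 2.56601; scaling by 12/2.56601 = 4.67652 puts the formula on 12 O.
Al: 0.42840 × 4.67652 = 2.003 atoms per formula unit.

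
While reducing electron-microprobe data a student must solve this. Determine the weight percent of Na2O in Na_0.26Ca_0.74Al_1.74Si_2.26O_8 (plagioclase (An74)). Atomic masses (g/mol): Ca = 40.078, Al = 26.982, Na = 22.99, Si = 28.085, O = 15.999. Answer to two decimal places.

M(Na_0.26Ca_0.74Al_1.74Si_2.26O_8) = 274.048 g/mol; M(Na2O) = 61.979 g/mol.
Moles Na2O per formula unit = 0.26 Na ÷ 2 = 0.1300.
Na2O fraction = (0.1300 × 61.979) / 274.048 = 8.057/274.048 = 0.0294.

2.94 wt%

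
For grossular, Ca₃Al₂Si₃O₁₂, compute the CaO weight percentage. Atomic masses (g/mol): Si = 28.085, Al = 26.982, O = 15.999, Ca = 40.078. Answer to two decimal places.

37.35 wt%

M(Ca₃Al₂Si₃O₁₂) = 450.441 g/mol; M(CaO) = 56.077 g/mol.
Moles CaO per formula unit = 3 Ca ÷ 1 = 3.0000.
CaO fraction = (3.0000 × 56.077) / 450.441 = 168.231/450.441 = 0.3735.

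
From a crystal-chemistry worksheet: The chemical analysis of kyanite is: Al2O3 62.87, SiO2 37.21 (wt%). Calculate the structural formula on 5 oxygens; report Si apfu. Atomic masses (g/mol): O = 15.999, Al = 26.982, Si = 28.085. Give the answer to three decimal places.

1.003 Si apfu

Al2O3: 62.87/101.961 = 0.61661 mol → 1.23322 mol Al, 1.84983 mol O.
SiO2: 37.21/60.083 = 0.61931 mol → 0.61931 mol Si, 1.23862 mol O.
Total oxygen = 3.08845 mol. Normalization factor = 5/3.08845 = 1.61894.
Si per 5 O = 0.61931 × 1.61894 = 1.003.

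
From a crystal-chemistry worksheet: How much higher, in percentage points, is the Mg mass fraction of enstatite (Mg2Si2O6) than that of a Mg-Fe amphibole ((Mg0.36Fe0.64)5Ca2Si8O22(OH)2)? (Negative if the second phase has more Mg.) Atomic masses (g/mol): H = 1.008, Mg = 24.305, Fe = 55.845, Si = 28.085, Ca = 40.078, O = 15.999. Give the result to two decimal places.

M(Mg2Si2O6) = 200.774 g/mol, so wt% Mg = 48.610/200.774 × 100 = 24.21%.
M((Mg0.36Fe0.64)5Ca2Si8O22(OH)2) = 913.281 g/mol, so wt% Mg = 43.749/913.281 × 100 = 4.79%.
24.21 − 4.79 = 19.42 pp.

19.42 percentage points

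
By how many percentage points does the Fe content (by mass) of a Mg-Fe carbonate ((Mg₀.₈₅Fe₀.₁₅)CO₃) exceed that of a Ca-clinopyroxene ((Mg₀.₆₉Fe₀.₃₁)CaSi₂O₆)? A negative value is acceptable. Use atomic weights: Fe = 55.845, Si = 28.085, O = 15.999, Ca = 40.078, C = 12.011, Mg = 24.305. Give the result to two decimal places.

First mineral: 8.377 g Fe in 89.044 g formula = 9.41 wt% Fe.
Second mineral: 17.312 g Fe in 226.324 g formula = 7.65 wt% Fe.
9.41% − 7.65% gives a difference of 1.76 percentage points.

1.76 percentage points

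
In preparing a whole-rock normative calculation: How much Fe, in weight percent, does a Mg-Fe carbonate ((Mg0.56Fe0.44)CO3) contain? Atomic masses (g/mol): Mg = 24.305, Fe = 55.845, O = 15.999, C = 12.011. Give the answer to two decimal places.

M((Mg0.56Fe0.44)CO3) = 98.191 g/mol.
Fe contributes 0.44 × 55.845 = 24.572 g per mole.
24.572/98.191 = 0.2502 → 25.02%.

25.02 weight percent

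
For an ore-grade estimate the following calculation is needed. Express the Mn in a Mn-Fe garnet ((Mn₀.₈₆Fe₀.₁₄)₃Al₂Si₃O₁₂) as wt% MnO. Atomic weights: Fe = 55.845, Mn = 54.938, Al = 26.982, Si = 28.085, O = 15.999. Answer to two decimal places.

Molar mass of (Mn₀.₈₆Fe₀.₁₄)₃Al₂Si₃O₁₂ = 2.58×54.938 + 0.42×55.845 + 2×26.982 + 3×28.085 + 12×15.999 = 495.402 g/mol.
Each formula unit contains 2.58 Mn, equivalent to 2.58/1 = 2.5800 mol MnO.
M(MnO) = 1×54.938 + 1×15.999 = 70.937 g/mol.
Mass of MnO per formula unit = 2.5800 × 70.937 = 183.017 g.
MnO wt% = 183.017 / 495.402 × 100 = 36.94%.

36.94 wt%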